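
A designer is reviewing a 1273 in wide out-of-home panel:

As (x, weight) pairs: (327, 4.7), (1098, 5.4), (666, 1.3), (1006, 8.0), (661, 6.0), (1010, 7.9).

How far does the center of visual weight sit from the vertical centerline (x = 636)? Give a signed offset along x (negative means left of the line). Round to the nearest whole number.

Weights sum to 4.7 + 5.4 + 1.3 + 8.0 + 6.0 + 7.9 = 33.3.
x-moment: 4.7·327 + 5.4·1098 + 1.3·666 + 8.0·1006 + 6.0·661 + 7.9·1010 = 28324.9; centroid 28324.9/33.3 ≈ 850.60.
Difference: 850.60 − 636 ≈ 214.60.

≈ 215 in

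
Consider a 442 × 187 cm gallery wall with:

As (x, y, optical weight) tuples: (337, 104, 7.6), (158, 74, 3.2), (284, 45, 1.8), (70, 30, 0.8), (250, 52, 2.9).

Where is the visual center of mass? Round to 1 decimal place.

(267.4, 78.7)

Total weight = 7.6 + 3.2 + 1.8 + 0.8 + 2.9 = 16.3.
Σw·x = 7.6·337 + 3.2·158 + 1.8·284 + 0.8·70 + 2.9·250 = 4359.0, so x̄ = 4359.0/16.3 ≈ 267.42.
Σw·y = 7.6·104 + 3.2·74 + 1.8·45 + 0.8·30 + 2.9·52 = 1283.0, so ȳ = 1283.0/16.3 ≈ 78.71.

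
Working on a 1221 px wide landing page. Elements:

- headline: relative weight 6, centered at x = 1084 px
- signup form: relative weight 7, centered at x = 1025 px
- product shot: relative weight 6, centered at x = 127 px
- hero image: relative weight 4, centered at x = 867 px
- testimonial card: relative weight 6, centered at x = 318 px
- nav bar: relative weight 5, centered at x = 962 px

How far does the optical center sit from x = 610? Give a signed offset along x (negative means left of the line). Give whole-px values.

≈ 114 px

Σw = 6 + 7 + 6 + 4 + 6 + 5 = 34.
x: (6·1084 + 7·1025 + 6·127 + 4·867 + 6·318 + 5·962) / 34 = 24627 / 34 ≈ 724.32
Offset from x = 610: 724.32 − 610 ≈ 114.32.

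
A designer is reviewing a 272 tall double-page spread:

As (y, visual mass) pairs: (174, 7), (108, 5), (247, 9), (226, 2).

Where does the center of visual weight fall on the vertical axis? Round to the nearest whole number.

y ≈ 193

Total weight = 7 + 5 + 9 + 2 = 23.
y-moment: 7·174 + 5·108 + 9·247 + 2·226 = 4433; centroid 4433/23 ≈ 192.74.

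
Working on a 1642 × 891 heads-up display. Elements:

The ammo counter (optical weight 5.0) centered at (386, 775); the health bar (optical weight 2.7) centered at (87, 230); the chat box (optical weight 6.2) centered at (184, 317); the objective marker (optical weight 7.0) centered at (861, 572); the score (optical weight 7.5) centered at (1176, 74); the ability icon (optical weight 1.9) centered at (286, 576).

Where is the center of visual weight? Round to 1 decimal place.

(617.0, 399.8)

Σw = 5.0 + 2.7 + 6.2 + 7.0 + 7.5 + 1.9 = 30.3.
x: (5.0·386 + 2.7·87 + 6.2·184 + 7.0·861 + 7.5·1176 + 1.9·286) / 30.3 = 18696.1 / 30.3 ≈ 617.03
y: (5.0·775 + 2.7·230 + 6.2·317 + 7.0·572 + 7.5·74 + 1.9·576) / 30.3 = 12114.8 / 30.3 ≈ 399.83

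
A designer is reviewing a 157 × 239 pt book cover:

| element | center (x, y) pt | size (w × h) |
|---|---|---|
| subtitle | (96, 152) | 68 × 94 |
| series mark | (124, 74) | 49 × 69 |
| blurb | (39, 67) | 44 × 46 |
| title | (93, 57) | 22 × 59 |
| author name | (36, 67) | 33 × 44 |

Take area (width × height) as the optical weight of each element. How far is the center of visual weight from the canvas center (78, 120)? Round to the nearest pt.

Areas → weights: subtitle 68·94 = 6392, series mark 49·69 = 3381, blurb 44·46 = 2024, title 22·59 = 1298, author name 33·44 = 1452; Σw = 14547.
x: (6392·96 + 3381·124 + 2024·39 + 1298·93 + 1452·36) / 14547 = 1284798 / 14547 ≈ 88.32
y: (6392·152 + 3381·74 + 2024·67 + 1298·57 + 1452·67) / 14547 = 1528656 / 14547 ≈ 105.08
Relative to (78, 120): Δ = (10.32, -14.92); |Δ| = √(10.32² + -14.92²) ≈ 18.14.

≈ 18 pt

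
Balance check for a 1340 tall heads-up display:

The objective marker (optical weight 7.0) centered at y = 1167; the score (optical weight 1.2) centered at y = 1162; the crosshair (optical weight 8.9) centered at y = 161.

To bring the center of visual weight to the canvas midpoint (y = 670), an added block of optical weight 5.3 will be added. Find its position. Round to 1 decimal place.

After adding the added block, total weight = 7.0 + 1.2 + 8.9 + 5.3 = 22.4.
y: target moment 22.4×670 = 15008.0; current 7.0·1167 + 1.2·1162 + 8.9·161 = 10996.3; the added block supplies 4011.7, so y = 4011.7/5.3 ≈ 756.92.

y ≈ 756.9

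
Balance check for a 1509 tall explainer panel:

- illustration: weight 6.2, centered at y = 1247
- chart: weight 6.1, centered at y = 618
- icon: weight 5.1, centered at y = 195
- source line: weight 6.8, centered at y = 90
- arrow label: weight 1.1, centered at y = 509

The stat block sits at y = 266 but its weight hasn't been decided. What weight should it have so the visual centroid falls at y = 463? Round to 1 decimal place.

Known weights sum to 6.2 + 6.1 + 5.1 + 6.8 + 1.1 = 25.3; their moment is 6.2·1247 + 6.1·618 + 5.1·195 + 6.8·90 + 1.1·509 = 13667.6.
Balance at y = 463 requires (13667.6 + w·266) / (25.3 + w) = 463.
Solving: w = (463·25.3 − 13667.6) / (266 − 463) = -1953.7 / -197 ≈ 9.92.

w ≈ 9.9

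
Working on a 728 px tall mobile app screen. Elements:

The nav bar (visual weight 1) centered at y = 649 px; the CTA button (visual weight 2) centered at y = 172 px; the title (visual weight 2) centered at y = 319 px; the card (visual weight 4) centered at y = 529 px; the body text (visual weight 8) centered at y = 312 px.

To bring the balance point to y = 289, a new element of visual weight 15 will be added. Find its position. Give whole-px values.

y ≈ 200

With the new element, Σw becomes 1 + 2 + 2 + 4 + 8 + 15 = 32.
y: target moment 32×289 = 9248; current 1·649 + 2·172 + 2·319 + 4·529 + 8·312 = 6243; the new element supplies 3005, so y = 3005/15 ≈ 200.33.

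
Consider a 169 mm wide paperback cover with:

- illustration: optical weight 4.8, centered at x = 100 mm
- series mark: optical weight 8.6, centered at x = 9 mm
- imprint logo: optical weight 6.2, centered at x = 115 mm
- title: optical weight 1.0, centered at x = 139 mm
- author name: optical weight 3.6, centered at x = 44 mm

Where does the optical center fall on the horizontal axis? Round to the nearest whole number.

Σw = 4.8 + 8.6 + 6.2 + 1.0 + 3.6 = 24.2.
Σw·x = 4.8·100 + 8.6·9 + 6.2·115 + 1.0·139 + 3.6·44 = 1567.8, so x̄ = 1567.8/24.2 ≈ 64.79.

x ≈ 65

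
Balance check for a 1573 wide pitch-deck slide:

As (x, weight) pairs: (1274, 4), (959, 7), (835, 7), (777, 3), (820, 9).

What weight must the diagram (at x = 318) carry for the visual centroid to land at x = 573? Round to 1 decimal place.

w ≈ 39.9

Existing Σw = 30 (4 + 7 + 7 + 3 + 9); existing moment 4·1274 + 7·959 + 7·835 + 3·777 + 9·820 = 27365.
Balance at x = 573 requires (27365 + w·318) / (30 + w) = 573.
So w = (573·30 − 27365)/(318 − 573) = -10175/-255 ≈ 39.90.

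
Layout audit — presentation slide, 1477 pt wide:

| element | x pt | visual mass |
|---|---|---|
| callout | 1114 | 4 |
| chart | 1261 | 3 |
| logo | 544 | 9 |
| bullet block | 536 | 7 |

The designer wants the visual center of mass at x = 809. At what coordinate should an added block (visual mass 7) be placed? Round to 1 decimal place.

x ≈ 1054.7

With the added block, Σw becomes 4 + 3 + 9 + 7 + 7 = 30.
Along x: (16887 + 7·x) / 30 = 809 (existing moment 4·1114 + 3·1261 + 9·544 + 7·536 = 16887) ⇒ x = (24270 − 16887) / 7 ≈ 1054.71.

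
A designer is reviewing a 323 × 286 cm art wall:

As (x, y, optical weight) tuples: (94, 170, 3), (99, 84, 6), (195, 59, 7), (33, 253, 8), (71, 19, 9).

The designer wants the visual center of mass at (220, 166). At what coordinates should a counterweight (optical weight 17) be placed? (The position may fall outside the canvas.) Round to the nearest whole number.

New total weight: (3 + 6 + 7 + 8 + 9) + 17 = 50.
Along x: (3144 + 17·x) / 50 = 220 (existing moment 3·94 + 6·99 + 7·195 + 8·33 + 9·71 = 3144) ⇒ x = (11000 − 3144) / 17 ≈ 462.12.
Along y: (3622 + 17·y) / 50 = 166 (existing moment 3·170 + 6·84 + 7·59 + 8·253 + 9·19 = 3622) ⇒ y = (8300 − 3622) / 17 ≈ 275.18.

(462, 275)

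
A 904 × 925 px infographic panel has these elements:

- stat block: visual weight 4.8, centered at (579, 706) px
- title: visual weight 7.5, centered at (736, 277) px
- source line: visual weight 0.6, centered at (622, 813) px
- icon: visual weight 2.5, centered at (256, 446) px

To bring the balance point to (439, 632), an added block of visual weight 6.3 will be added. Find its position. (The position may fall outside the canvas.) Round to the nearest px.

New total weight: (4.8 + 7.5 + 0.6 + 2.5) + 6.3 = 21.7.
Along x: (9312.4 + 6.3·x) / 21.7 = 439 (existing moment 4.8·579 + 7.5·736 + 0.6·622 + 2.5·256 = 9312.4) ⇒ x = (9526.3 − 9312.4) / 6.3 ≈ 33.95.
Along y: (7069.1 + 6.3·y) / 21.7 = 632 (existing moment 4.8·706 + 7.5·277 + 0.6·813 + 2.5·446 = 7069.1) ⇒ y = (13714.4 − 7069.1) / 6.3 ≈ 1054.81.

(34, 1055)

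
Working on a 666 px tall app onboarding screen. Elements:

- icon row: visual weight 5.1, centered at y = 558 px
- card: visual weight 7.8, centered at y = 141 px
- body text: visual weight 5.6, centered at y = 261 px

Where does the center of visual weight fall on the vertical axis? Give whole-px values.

Weights sum to 5.1 + 7.8 + 5.6 = 18.5.
y: (5.1·558 + 7.8·141 + 5.6·261) / 18.5 = 5407.2 / 18.5 ≈ 292.28

y ≈ 292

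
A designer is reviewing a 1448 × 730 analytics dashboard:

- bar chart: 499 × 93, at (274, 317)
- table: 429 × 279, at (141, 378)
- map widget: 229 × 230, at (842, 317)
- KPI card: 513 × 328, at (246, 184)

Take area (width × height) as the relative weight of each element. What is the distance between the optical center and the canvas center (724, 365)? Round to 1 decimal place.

≈ 434.8

Areas: bar chart 499·93 = 46407, table 429·279 = 119691, map widget 229·230 = 52670, KPI card 513·328 = 168264. Total weight = 387032.
x: (46407·274 + 119691·141 + 52670·842 + 168264·246) / 387032 = 115333033 / 387032 ≈ 297.99
y: (46407·317 + 119691·378 + 52670·317 + 168264·184) / 387032 = 107611183 / 387032 ≈ 278.04
From (724, 365): dx = -426.01, dy = -86.96, so the distance is √(dx²+dy²) ≈ 434.79.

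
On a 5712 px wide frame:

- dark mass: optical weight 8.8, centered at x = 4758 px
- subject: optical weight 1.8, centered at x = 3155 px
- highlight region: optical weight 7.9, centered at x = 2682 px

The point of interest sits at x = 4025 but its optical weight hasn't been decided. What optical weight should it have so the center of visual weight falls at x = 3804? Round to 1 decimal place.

Known weights sum to 8.8 + 1.8 + 7.9 = 18.5; their moment is 8.8·4758 + 1.8·3155 + 7.9·2682 = 68737.2.
For the centroid to hit 3804: (68737.2 + w·4025) / (18.5 + w) = 3804.
Rearranging, w·(4025 − 3804) = 3804·18.5 − 68737.2 = 1636.8, so w ≈ 1636.8/221 = 7.41.

w ≈ 7.4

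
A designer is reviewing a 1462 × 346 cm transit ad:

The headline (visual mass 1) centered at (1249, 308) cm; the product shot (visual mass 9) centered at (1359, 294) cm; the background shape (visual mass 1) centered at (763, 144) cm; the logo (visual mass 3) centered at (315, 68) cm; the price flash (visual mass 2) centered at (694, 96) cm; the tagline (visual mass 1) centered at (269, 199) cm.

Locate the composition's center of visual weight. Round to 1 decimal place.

(990.9, 217.2)

Σw = 1 + 9 + 1 + 3 + 2 + 1 = 17.
x: moment 16845 / weight 17 ≈ 990.88
Σw·y = 3693; ȳ = 3693/17 ≈ 217.24.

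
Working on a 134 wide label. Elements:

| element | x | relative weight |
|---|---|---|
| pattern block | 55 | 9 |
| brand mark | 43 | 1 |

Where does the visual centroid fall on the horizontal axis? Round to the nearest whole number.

Σw = 9 + 1 = 10.
x-moment: 9·55 + 1·43 = 538; centroid 538/10 ≈ 53.80.

x ≈ 54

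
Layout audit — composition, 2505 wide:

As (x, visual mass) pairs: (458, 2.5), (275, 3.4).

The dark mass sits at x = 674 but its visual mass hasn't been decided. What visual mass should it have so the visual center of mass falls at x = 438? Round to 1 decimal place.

Known weights sum to 2.5 + 3.4 = 5.9; their moment is 2.5·458 + 3.4·275 = 2080.0.
For the centroid to hit 438: (2080.0 + w·674) / (5.9 + w) = 438.
Rearranging, w·(674 − 438) = 438·5.9 − 2080.0 = 504.2, so w ≈ 504.2/236 = 2.14.

w ≈ 2.1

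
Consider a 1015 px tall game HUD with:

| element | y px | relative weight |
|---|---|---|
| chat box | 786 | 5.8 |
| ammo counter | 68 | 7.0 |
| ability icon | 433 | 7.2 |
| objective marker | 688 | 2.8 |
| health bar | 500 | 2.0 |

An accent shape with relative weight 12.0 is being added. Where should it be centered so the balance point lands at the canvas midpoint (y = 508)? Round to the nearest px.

y ≈ 635

New total weight: (5.8 + 7.0 + 7.2 + 2.8 + 2.0) + 12.0 = 36.8.
Along y: (11078.8 + 12.0·y) / 36.8 = 508 (existing moment 5.8·786 + 7.0·68 + 7.2·433 + 2.8·688 + 2.0·500 = 11078.8) ⇒ y = (18694.4 − 11078.8) / 12.0 ≈ 634.63.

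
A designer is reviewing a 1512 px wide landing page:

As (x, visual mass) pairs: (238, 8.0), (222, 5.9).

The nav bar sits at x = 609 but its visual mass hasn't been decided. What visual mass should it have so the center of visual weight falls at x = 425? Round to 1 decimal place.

w ≈ 14.6

Existing Σw = 13.9 (8.0 + 5.9); existing moment 8.0·238 + 5.9·222 = 3213.8.
Set Σw·x/Σw = 425: (3213.8 + 609w) = 425·(13.9 + w).
So w = (425·13.9 − 3213.8)/(609 − 425) = 2693.7/184 ≈ 14.64.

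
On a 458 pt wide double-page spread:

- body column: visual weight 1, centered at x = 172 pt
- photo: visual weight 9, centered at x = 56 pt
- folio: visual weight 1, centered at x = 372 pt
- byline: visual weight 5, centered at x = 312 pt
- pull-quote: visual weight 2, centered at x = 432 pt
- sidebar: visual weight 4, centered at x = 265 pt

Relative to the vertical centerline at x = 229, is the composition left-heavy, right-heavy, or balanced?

Σw = 1 + 9 + 1 + 5 + 2 + 4 = 22.
x: moment 4532 / weight 22 ≈ 206.00
206.0 lies left of the midline 229, so the layout is left-heavy.

left-heavy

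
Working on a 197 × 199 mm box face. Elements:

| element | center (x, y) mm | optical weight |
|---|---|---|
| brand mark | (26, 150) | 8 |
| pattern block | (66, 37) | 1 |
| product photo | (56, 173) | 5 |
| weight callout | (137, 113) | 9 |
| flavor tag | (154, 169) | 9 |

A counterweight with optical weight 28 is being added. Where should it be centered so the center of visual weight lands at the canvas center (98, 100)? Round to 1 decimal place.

After adding the counterweight, total weight = 8 + 1 + 5 + 9 + 9 + 28 = 60.
Along x: (3173 + 28·x) / 60 = 98 (existing moment 8·26 + 1·66 + 5·56 + 9·137 + 9·154 = 3173) ⇒ x = (5880 − 3173) / 28 ≈ 96.68.
Along y: (4640 + 28·y) / 60 = 100 (existing moment 8·150 + 1·37 + 5·173 + 9·113 + 9·169 = 4640) ⇒ y = (6000 − 4640) / 28 ≈ 48.57.

(96.7, 48.6)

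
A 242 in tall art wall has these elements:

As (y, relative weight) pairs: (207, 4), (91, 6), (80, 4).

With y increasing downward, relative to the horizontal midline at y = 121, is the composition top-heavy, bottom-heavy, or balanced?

balanced

Total weight = 4 + 6 + 4 = 14.
y: (4·207 + 6·91 + 4·80) / 14 = 1694 / 14 ≈ 121.00
That equals the midline 121 — balanced.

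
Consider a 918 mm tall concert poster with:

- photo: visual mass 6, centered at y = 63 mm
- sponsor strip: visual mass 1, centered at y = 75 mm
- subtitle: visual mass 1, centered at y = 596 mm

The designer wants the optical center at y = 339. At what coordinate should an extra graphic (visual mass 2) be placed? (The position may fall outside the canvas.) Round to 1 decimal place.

y ≈ 1170.5

New total weight: (6 + 1 + 1) + 2 = 10.
Along y: (1049 + 2·y) / 10 = 339 (existing moment 6·63 + 1·75 + 1·596 = 1049) ⇒ y = (3390 − 1049) / 2 ≈ 1170.50.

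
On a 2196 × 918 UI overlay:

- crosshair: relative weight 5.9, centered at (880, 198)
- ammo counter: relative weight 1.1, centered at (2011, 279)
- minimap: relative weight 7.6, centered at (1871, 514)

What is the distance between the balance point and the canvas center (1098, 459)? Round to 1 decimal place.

≈ 393.6

Σw = 5.9 + 1.1 + 7.6 = 14.6.
Σw·x = 5.9·880 + 1.1·2011 + 7.6·1871 = 21623.7, so x̄ = 21623.7/14.6 ≈ 1481.08.
Σw·y = 5.9·198 + 1.1·279 + 7.6·514 = 5381.5, so ȳ = 5381.5/14.6 ≈ 368.60.
Relative to (1098, 459): Δ = (383.08, -90.40); |Δ| = √(383.08² + -90.40²) ≈ 393.60.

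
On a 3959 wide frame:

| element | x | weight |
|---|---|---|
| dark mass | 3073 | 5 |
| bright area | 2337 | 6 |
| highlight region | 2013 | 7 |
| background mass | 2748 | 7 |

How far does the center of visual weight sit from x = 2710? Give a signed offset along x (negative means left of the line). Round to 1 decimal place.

≈ -201.4

Weights sum to 5 + 6 + 7 + 7 = 25.
x: (5·3073 + 6·2337 + 7·2013 + 7·2748) / 25 = 62714 / 25 ≈ 2508.56
Offset from x = 2710: 2508.56 − 2710 ≈ -201.44.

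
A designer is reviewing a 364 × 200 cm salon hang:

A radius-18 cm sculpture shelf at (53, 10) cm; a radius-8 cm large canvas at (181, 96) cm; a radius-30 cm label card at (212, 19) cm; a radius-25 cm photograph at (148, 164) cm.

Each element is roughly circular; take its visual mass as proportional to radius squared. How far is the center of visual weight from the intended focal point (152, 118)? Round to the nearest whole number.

r² weights: sculpture shelf 18² = 324, large canvas 8² = 64, label card 30² = 900, photograph 25² = 625. Total = 1913.
x-moment: 324·53 + 64·181 + 900·212 + 625·148 = 312056; centroid 312056/1913 ≈ 163.12.
y-moment: 324·10 + 64·96 + 900·19 + 625·164 = 128984; centroid 128984/1913 ≈ 67.42.
Relative to (152, 118): Δ = (11.12, -50.58); |Δ| = √(11.12² + -50.58²) ≈ 51.78.

≈ 52 cm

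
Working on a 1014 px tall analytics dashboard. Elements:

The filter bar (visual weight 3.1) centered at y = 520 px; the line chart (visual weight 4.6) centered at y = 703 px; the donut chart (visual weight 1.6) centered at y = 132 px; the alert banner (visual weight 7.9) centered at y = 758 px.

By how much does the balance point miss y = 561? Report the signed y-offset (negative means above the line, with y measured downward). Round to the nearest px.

Σw = 3.1 + 4.6 + 1.6 + 7.9 = 17.2.
y-moment: 3.1·520 + 4.6·703 + 1.6·132 + 7.9·758 = 11045.2; centroid 11045.2/17.2 ≈ 642.16.
Offset from y = 561: 642.16 − 561 ≈ 81.16.

≈ 81 px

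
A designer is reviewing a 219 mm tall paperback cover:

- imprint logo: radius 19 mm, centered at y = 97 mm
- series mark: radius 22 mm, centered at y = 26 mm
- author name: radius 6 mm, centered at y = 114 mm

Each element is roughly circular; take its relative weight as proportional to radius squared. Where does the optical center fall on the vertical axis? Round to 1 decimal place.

Weights ∝ r²: imprint logo 19² = 361, series mark 22² = 484, author name 6² = 36; Σw = 881.
y-moment: 361·97 + 484·26 + 36·114 = 51705; centroid 51705/881 ≈ 58.69.

y ≈ 58.7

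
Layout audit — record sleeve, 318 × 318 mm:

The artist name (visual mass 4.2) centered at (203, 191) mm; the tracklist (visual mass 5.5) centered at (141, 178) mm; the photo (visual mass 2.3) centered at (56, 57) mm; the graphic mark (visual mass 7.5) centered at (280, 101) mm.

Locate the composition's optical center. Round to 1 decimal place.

Total weight = 4.2 + 5.5 + 2.3 + 7.5 = 19.5.
Σw·x = 4.2·203 + 5.5·141 + 2.3·56 + 7.5·280 = 3856.9, so x̄ = 3856.9/19.5 ≈ 197.79.
Σw·y = 4.2·191 + 5.5·178 + 2.3·57 + 7.5·101 = 2669.8, so ȳ = 2669.8/19.5 ≈ 136.91.

(197.8, 136.9)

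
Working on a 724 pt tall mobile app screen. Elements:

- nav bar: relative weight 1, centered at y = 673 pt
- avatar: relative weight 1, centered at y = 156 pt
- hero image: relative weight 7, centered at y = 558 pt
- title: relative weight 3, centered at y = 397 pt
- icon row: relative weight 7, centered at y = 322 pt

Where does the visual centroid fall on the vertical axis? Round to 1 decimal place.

Σw = 1 + 1 + 7 + 3 + 7 = 19.
y-moment: 1·673 + 1·156 + 7·558 + 3·397 + 7·322 = 8180; centroid 8180/19 ≈ 430.53.

y ≈ 430.5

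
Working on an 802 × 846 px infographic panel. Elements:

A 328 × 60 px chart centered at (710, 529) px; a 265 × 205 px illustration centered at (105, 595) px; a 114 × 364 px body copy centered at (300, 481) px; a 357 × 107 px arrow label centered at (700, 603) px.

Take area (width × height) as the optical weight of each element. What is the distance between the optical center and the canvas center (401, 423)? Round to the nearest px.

≈ 136 px

Areas → weights: chart 328·60 = 19680, illustration 265·205 = 54325, body copy 114·364 = 41496, arrow label 357·107 = 38199; Σw = 153700.
Σw·x = 19680·710 + 54325·105 + 41496·300 + 38199·700 = 58865025, so x̄ = 58865025/153700 ≈ 382.99.
Σw·y = 19680·529 + 54325·595 + 41496·481 + 38199·603 = 85727668, so ȳ = 85727668/153700 ≈ 557.76.
Offset from (401, 423): Δx ≈ -18.01, Δy ≈ 134.76; distance = √(Δx² + Δy²) ≈ 135.96.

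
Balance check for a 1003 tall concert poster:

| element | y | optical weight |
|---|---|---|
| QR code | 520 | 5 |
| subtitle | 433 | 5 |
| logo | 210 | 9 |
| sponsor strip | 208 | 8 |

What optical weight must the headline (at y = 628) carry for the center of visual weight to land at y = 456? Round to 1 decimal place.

Known weights sum to 5 + 5 + 9 + 8 = 27; their moment is 5·520 + 5·433 + 9·210 + 8·208 = 8319.
Balance at y = 456 requires (8319 + w·628) / (27 + w) = 456.
Rearranging, w·(628 − 456) = 456·27 − 8319 = 3993, so w ≈ 3993/172 = 23.22.

w ≈ 23.2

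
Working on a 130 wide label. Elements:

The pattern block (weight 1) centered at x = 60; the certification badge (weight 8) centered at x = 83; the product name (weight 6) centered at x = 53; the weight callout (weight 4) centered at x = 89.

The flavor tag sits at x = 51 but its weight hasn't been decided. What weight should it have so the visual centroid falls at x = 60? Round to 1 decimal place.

w ≈ 28.7

Known weights sum to 1 + 8 + 6 + 4 = 19; their moment is 1·60 + 8·83 + 6·53 + 4·89 = 1398.
Balance at x = 60 requires (1398 + w·51) / (19 + w) = 60.
Solving: w = (60·19 − 1398) / (51 − 60) = -258 / -9 ≈ 28.67.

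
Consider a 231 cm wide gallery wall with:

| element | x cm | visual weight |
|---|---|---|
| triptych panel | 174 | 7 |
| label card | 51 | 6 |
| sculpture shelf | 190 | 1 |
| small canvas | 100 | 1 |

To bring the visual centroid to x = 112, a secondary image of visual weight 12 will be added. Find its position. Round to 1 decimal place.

New total weight: (7 + 6 + 1 + 1) + 12 = 27.
Along x: (1814 + 12·x) / 27 = 112 (existing moment 7·174 + 6·51 + 1·190 + 1·100 = 1814) ⇒ x = (3024 − 1814) / 12 ≈ 100.83.

x ≈ 100.8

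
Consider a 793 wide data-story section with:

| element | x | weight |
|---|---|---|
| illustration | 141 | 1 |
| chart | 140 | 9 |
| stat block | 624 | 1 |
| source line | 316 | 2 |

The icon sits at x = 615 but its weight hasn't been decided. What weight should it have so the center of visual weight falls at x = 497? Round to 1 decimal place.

Existing Σw = 13 (1 + 9 + 1 + 2); existing moment 1·141 + 9·140 + 1·624 + 2·316 = 2657.
Balance at x = 497 requires (2657 + w·615) / (13 + w) = 497.
Rearranging, w·(615 − 497) = 497·13 − 2657 = 3804, so w ≈ 3804/118 = 32.24.

w ≈ 32.2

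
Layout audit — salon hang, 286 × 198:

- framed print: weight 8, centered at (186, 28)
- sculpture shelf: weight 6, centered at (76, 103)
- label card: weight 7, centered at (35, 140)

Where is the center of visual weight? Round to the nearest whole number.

(104, 87)

Σw = 8 + 6 + 7 = 21.
Σw·x = 8·186 + 6·76 + 7·35 = 2189, so x̄ = 2189/21 ≈ 104.24.
Σw·y = 8·28 + 6·103 + 7·140 = 1822, so ȳ = 1822/21 ≈ 86.76.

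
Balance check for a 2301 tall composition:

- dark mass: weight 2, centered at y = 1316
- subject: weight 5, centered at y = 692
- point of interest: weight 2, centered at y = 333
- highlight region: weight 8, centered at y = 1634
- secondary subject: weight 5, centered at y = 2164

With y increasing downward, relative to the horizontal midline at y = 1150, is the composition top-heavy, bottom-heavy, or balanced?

Σw = 2 + 5 + 2 + 8 + 5 = 22.
Σw·y = 2·1316 + 5·692 + 2·333 + 8·1634 + 5·2164 = 30650, so ȳ = 30650/22 ≈ 1393.18.
1393.2 lies below (larger y than) the midline 1150, so the layout is bottom-heavy.

bottom-heavy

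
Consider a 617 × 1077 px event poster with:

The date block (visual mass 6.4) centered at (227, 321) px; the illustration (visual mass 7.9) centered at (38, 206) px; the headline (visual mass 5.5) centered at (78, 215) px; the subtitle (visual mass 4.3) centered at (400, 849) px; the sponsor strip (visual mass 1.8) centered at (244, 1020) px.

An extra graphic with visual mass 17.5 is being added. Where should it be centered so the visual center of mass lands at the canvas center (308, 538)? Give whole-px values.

(516, 743)

New total weight: (6.4 + 7.9 + 5.5 + 4.3 + 1.8) + 17.5 = 43.4.
Along x: (4341.2 + 17.5·x) / 43.4 = 308 (existing moment 6.4·227 + 7.9·38 + 5.5·78 + 4.3·400 + 1.8·244 = 4341.2) ⇒ x = (13367.2 − 4341.2) / 17.5 ≈ 515.77.
Along y: (10351.0 + 17.5·y) / 43.4 = 538 (existing moment 6.4·321 + 7.9·206 + 5.5·215 + 4.3·849 + 1.8·1020 = 10351.0) ⇒ y = (23349.2 − 10351.0) / 17.5 ≈ 742.75.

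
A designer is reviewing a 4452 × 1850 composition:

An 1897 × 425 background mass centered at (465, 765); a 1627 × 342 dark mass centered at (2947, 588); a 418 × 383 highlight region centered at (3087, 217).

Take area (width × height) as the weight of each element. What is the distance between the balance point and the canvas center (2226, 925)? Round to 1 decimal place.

≈ 643.6

Taking area as weight: background mass 1897·425 = 806225, dark mass 1627·342 = 556434, highlight region 418·383 = 160094. Sum 1522753.
x: (806225·465 + 556434·2947 + 160094·3087) / 1522753 = 2508915801 / 1522753 ≈ 1647.62
y: (806225·765 + 556434·588 + 160094·217) / 1522753 = 978685715 / 1522753 ≈ 642.71
Offset from (2226, 925): Δx ≈ -578.38, Δy ≈ -282.29; distance = √(Δx² + Δy²) ≈ 643.59.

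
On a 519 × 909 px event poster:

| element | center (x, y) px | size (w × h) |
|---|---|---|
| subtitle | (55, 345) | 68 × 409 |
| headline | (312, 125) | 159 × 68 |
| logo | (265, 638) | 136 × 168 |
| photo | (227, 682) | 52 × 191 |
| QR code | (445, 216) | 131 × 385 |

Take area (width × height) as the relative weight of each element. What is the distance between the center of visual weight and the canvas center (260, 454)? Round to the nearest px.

≈ 105 px

Taking area as weight: subtitle 68·409 = 27812, headline 159·68 = 10812, logo 136·168 = 22848, photo 52·191 = 9932, QR code 131·385 = 50435. Sum 121839.
Σw·x = 27812·55 + 10812·312 + 22848·265 + 9932·227 + 50435·445 = 35655863, so x̄ = 35655863/121839 ≈ 292.65.
Σw·y = 27812·345 + 10812·125 + 22848·638 + 9932·682 + 50435·216 = 43191248, so ȳ = 43191248/121839 ≈ 354.49.
Relative to (260, 454): Δ = (32.65, -99.51); |Δ| = √(32.65² + -99.51²) ≈ 104.72.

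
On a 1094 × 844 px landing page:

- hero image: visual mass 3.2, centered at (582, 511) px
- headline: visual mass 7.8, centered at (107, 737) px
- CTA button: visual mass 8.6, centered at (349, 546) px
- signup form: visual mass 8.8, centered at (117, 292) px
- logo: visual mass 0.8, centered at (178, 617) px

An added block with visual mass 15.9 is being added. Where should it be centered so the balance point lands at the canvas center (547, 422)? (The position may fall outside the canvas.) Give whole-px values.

(1119, 245)

After adding the added block, total weight = 3.2 + 7.8 + 8.6 + 8.8 + 0.8 + 15.9 = 45.1.
x: target moment 45.1×547 = 24669.7; current 3.2·582 + 7.8·107 + 8.6·349 + 8.8·117 + 0.8·178 = 6870.4; the added block supplies 17799.3, so x = 17799.3/15.9 ≈ 1119.45.
y: target moment 45.1×422 = 19032.2; current 3.2·511 + 7.8·737 + 8.6·546 + 8.8·292 + 0.8·617 = 15142.6; the added block supplies 3889.6, so y = 3889.6/15.9 ≈ 244.63.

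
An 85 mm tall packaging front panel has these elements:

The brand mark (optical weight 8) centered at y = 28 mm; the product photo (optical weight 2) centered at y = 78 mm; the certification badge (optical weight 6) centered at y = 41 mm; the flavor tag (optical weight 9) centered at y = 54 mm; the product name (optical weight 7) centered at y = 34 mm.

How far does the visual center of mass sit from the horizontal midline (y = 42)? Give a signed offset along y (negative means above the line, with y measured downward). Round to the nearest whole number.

Σw = 8 + 2 + 6 + 9 + 7 = 32.
Σw·y = 8·28 + 2·78 + 6·41 + 9·54 + 7·34 = 1350, so ȳ = 1350/32 ≈ 42.19.
Offset from y = 42: 42.19 − 42 ≈ 0.19.

≈ 0 mm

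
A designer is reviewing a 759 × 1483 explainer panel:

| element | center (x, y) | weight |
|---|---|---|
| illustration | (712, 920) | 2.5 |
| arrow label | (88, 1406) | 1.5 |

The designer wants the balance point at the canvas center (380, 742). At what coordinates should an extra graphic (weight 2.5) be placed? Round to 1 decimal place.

With the extra graphic, Σw becomes 2.5 + 1.5 + 2.5 = 6.5.
x: need Σw·x = 6.5·380 = 2470.0. Existing = 2.5·712 + 1.5·88 = 1912.0. Remainder 558.0 / 2.5 ≈ 223.20.
y: need Σw·y = 6.5·742 = 4823.0. Existing = 2.5·920 + 1.5·1406 = 4409.0. Remainder 414.0 / 2.5 ≈ 165.60.

(223.2, 165.6)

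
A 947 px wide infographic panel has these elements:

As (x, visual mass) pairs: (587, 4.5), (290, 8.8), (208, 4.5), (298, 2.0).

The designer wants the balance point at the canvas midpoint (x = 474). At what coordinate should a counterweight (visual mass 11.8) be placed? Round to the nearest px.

x ≈ 699

With the counterweight, Σw becomes 4.5 + 8.8 + 4.5 + 2.0 + 11.8 = 31.6.
Along x: (6725.5 + 11.8·x) / 31.6 = 474 (existing moment 4.5·587 + 8.8·290 + 4.5·208 + 2.0·298 = 6725.5) ⇒ x = (14978.4 − 6725.5) / 11.8 ≈ 699.40.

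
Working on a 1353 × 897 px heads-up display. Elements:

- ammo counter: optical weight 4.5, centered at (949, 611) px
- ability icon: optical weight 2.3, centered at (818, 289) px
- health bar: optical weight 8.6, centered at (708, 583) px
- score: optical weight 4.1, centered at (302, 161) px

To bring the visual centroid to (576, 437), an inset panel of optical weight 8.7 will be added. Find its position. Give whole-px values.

New total weight: (4.5 + 2.3 + 8.6 + 4.1) + 8.7 = 28.2.
Along x: (13478.9 + 8.7·x) / 28.2 = 576 (existing moment 4.5·949 + 2.3·818 + 8.6·708 + 4.1·302 = 13478.9) ⇒ x = (16243.2 − 13478.9) / 8.7 ≈ 317.74.
Along y: (9088.1 + 8.7·y) / 28.2 = 437 (existing moment 4.5·611 + 2.3·289 + 8.6·583 + 4.1·161 = 9088.1) ⇒ y = (12323.4 − 9088.1) / 8.7 ≈ 371.87.

(318, 372)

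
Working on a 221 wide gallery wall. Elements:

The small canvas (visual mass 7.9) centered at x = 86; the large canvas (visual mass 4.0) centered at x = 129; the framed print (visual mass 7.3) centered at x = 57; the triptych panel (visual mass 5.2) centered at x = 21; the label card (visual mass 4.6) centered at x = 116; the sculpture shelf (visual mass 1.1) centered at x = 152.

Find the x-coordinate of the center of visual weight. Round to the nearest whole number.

x ≈ 80

Σw = 7.9 + 4.0 + 7.3 + 5.2 + 4.6 + 1.1 = 30.1.
Σw·x = 2421.5; x̄ = 2421.5/30.1 ≈ 80.45.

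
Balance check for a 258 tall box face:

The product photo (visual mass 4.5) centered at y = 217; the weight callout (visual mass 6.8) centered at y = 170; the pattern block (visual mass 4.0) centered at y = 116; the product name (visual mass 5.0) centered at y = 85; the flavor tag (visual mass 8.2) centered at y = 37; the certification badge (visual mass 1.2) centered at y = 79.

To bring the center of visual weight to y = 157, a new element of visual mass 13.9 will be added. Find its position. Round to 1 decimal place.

y ≈ 246.4

After adding the new element, total weight = 4.5 + 6.8 + 4.0 + 5.0 + 8.2 + 1.2 + 13.9 = 43.6.
Along y: (3419.7 + 13.9·y) / 43.6 = 157 (existing moment 4.5·217 + 6.8·170 + 4.0·116 + 5.0·85 + 8.2·37 + 1.2·79 = 3419.7) ⇒ y = (6845.2 − 3419.7) / 13.9 ≈ 246.44.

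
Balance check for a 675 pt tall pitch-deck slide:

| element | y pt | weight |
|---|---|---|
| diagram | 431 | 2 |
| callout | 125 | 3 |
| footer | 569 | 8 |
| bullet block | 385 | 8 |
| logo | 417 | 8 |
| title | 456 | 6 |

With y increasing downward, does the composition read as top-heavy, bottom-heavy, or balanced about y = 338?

Weights sum to 2 + 3 + 8 + 8 + 8 + 6 = 35.
Σw·y = 14941; ȳ = 14941/35 ≈ 426.89.
426.9 lies below (larger y than) the midline 338, so the layout is bottom-heavy.

bottom-heavy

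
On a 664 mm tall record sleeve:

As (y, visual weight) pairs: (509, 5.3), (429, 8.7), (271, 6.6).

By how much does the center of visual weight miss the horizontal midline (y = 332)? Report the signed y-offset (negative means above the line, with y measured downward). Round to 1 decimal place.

Weights sum to 5.3 + 8.7 + 6.6 = 20.6.
y: (5.3·509 + 8.7·429 + 6.6·271) / 20.6 = 8218.6 / 20.6 ≈ 398.96
Against y = 332, that's 398.96 − 332 = 66.96.

≈ 67.0 mm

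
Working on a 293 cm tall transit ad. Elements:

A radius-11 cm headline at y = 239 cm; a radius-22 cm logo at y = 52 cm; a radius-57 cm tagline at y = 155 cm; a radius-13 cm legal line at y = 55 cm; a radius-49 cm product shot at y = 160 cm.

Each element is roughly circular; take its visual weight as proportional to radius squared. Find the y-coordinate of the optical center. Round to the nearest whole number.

y ≈ 148

r² weights: headline 11² = 121, logo 22² = 484, tagline 57² = 3249, legal line 13² = 169, product shot 49² = 2401. Total = 6424.
y: (121·239 + 484·52 + 3249·155 + 169·55 + 2401·160) / 6424 = 951137 / 6424 ≈ 148.06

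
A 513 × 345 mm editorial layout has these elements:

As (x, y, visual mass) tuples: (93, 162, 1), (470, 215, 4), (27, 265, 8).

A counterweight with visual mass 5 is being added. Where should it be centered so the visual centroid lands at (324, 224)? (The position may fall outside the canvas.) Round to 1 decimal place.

(728.6, 178.0)

With the counterweight, Σw becomes 1 + 4 + 8 + 5 = 18.
x: target moment 18×324 = 5832; current 1·93 + 4·470 + 8·27 = 2189; the counterweight supplies 3643, so x = 3643/5 ≈ 728.60.
y: target moment 18×224 = 4032; current 1·162 + 4·215 + 8·265 = 3142; the counterweight supplies 890, so y = 890/5 ≈ 178.00.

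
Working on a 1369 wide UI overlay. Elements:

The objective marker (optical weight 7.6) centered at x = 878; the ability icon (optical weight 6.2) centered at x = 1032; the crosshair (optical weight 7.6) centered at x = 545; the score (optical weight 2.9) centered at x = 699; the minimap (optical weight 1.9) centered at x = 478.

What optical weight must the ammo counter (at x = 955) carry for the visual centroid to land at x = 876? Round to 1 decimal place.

w ≈ 35.5

Known weights sum to 7.6 + 6.2 + 7.6 + 2.9 + 1.9 = 26.2; their moment is 7.6·878 + 6.2·1032 + 7.6·545 + 2.9·699 + 1.9·478 = 20148.5.
For the centroid to hit 876: (20148.5 + w·955) / (26.2 + w) = 876.
Solving: w = (876·26.2 − 20148.5) / (955 − 876) = 2802.7 / 79 ≈ 35.48.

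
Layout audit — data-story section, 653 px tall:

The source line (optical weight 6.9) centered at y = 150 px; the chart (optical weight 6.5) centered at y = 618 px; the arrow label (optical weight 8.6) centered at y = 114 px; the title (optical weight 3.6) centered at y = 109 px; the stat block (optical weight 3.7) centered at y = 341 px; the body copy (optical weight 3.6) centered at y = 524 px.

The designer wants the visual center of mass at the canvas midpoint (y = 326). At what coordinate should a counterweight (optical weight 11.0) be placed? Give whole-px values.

y ≈ 431

After adding the counterweight, total weight = 6.9 + 6.5 + 8.6 + 3.6 + 3.7 + 3.6 + 11.0 = 43.9.
Along y: (9572.9 + 11.0·y) / 43.9 = 326 (existing moment 6.9·150 + 6.5·618 + 8.6·114 + 3.6·109 + 3.7·341 + 3.6·524 = 9572.9) ⇒ y = (14311.4 − 9572.9) / 11.0 ≈ 430.77.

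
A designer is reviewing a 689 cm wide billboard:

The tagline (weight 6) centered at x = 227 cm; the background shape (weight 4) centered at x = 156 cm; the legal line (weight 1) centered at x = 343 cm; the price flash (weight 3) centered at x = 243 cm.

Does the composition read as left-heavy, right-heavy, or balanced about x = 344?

Weights sum to 6 + 4 + 1 + 3 = 14.
Σw·x = 6·227 + 4·156 + 1·343 + 3·243 = 3058, so x̄ = 3058/14 ≈ 218.43.
218.4 lies left of the midline 344, so the layout is left-heavy.

left-heavy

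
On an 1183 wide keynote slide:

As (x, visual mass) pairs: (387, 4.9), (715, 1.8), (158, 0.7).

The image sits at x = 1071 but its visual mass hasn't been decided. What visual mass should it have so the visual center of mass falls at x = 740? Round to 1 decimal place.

w ≈ 6.6

Fixed elements: Σw = 4.9 + 1.8 + 0.7 = 7.4, Σw·x = 4.9·387 + 1.8·715 + 0.7·158 = 3293.9.
Set Σw·x/Σw = 740: (3293.9 + 1071w) = 740·(7.4 + w).
Rearranging, w·(1071 − 740) = 740·7.4 − 3293.9 = 2182.1, so w ≈ 2182.1/331 = 6.59.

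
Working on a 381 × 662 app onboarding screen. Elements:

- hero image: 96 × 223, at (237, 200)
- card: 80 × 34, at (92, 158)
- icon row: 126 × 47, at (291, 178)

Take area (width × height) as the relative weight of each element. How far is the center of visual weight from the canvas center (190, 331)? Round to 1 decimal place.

Areas → weights: hero image 96·223 = 21408, card 80·34 = 2720, icon row 126·47 = 5922; Σw = 30050.
x: (21408·237 + 2720·92 + 5922·291) / 30050 = 7047238 / 30050 ≈ 234.52
y: (21408·200 + 2720·158 + 5922·178) / 30050 = 5765476 / 30050 ≈ 191.86
Relative to (190, 331): Δ = (44.52, -139.14); |Δ| = √(44.52² + -139.14²) ≈ 146.09.

≈ 146.1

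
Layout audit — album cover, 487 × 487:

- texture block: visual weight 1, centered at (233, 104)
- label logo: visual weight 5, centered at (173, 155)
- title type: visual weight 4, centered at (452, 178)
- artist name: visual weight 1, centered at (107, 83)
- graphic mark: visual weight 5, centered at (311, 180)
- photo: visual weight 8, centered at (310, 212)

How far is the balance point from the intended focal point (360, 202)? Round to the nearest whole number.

≈ 71

Σw = 1 + 5 + 4 + 1 + 5 + 8 = 24.
Σw·x = 7048; x̄ = 7048/24 ≈ 293.67.
y: moment 4270 / weight 24 ≈ 177.92
From (360, 202): dx = -66.33, dy = -24.08, so the distance is √(dx²+dy²) ≈ 70.57.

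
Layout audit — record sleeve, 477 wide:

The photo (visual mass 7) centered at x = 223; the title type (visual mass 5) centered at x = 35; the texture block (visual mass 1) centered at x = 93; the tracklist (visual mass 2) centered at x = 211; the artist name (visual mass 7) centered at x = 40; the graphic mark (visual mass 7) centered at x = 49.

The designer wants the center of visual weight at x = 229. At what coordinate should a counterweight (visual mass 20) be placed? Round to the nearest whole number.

x ≈ 417

After adding the counterweight, total weight = 7 + 5 + 1 + 2 + 7 + 7 + 20 = 49.
x: need Σw·x = 49·229 = 11221. Existing = 7·223 + 5·35 + 1·93 + 2·211 + 7·40 + 7·49 = 2874. Remainder 8347 / 20 ≈ 417.35.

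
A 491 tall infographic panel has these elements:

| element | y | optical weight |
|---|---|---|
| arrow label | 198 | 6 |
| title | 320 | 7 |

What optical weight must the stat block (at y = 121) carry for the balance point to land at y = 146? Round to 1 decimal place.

Existing Σw = 13 (6 + 7); existing moment 6·198 + 7·320 = 3428.
Set Σw·y/Σw = 146: (3428 + 121w) = 146·(13 + w).
Rearranging, w·(121 − 146) = 146·13 − 3428 = -1530, so w ≈ -1530/-25 = 61.20.

w ≈ 61.2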